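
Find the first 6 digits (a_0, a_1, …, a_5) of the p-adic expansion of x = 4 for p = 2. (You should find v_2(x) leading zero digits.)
(a_0, …, a_5) = (0, 0, 1, 0, 0, 0)

v_2(4) = 2, so a_0 = ... = a_1 = 0. Factor out: x = 2^2 · u with u = 1 a unit in ℤ_2. Expand u iteratively via a_{v+i} = u_i mod 2, u_{i+1} = (u_i − a_{v+i})/2:
  u_0 = 1;  a_2 = 1;  u_1 = (u_0 − 1)/2 = 0
  u_1 = 0;  a_3 = 0;  u_2 = (u_1 − 0)/2 = 0
  u_2 = 0;  a_4 = 0;  u_3 = (u_2 − 0)/2 = 0
  u_3 = 0;  a_5 = 0;  u_4 = (u_3 − 0)/2 = 0
Digits: (0, 0, 1, 0, 0, 0).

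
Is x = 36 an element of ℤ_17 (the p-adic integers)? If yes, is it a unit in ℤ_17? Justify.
x ∈ ℤ_17^× (unit); v_17(x) = 0

ℤ_17 = {x ∈ ℚ_17 : v_17(x) ≥ 0} and ℤ_17^× = {x ∈ ℤ_17 : v_17(x) = 0}. Here v_17(36) = v_17(num) − v_17(den) = 0; compare against these criteria.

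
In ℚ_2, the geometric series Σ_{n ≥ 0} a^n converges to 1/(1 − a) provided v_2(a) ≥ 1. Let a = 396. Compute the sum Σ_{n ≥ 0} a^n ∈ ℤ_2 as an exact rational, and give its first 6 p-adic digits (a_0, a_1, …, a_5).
Σ a^n = 1/(1 − a) = -1/395;  first 6 digits = (1, 0, 1, 1, 1, 0)

v_2(a) = 2 ≥ 1, so the series converges in ℤ_2 to 1/(1 − a) = 1/(1 − 396) = -1/395. Expand this rational in ℤ_2: compute digits iteratively via d_i = x_i mod 2, x_{i+1} = (x_i − d_i)/2. The first 6 digits are (1, 0, 1, 1, 1, 0).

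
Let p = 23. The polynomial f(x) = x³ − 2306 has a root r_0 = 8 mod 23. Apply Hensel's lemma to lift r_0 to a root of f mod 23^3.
r_2 = 100 (mod 12167)

Hensel: r_{i+1} = r_i − f(r_i)/f′(r_i) mod 23^{i+2}, where f′(x) = 3x². Iterate:
  r_0 = 8 (mod 23)
  r_1 = 100 (mod 529)
  r_2 = 100 (mod 12167)
Final: r = 100 with f(r) ≡ 0 mod 23^3.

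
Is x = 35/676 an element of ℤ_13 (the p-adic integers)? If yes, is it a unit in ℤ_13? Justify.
x ∉ ℤ_13 (v_13(x) = -2 < 0)

ℤ_13 = {x ∈ ℚ_13 : v_13(x) ≥ 0} and ℤ_13^× = {x ∈ ℤ_13 : v_13(x) = 0}. Here v_13(35/676) = v_13(num) − v_13(den) = -2; compare against these criteria.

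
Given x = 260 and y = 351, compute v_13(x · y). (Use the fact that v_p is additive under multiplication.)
v_13(91260) = 2

v_p(x) = 1 (factor: 260 = 13^1 · 20); v_p(y) = 1 (factor: 351 = 13^1 · 27). Additivity: v_p(xy) = v_p(x) + v_p(y) = 1 + 1 = 2. (Direct check: xy = 91260 = 13^2 · (540).)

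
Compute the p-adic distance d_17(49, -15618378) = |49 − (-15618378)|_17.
d_17(49, -15618378) = 1/1419857

Step 1 — x − y = 49 − (-15618378) = 15618427. Step 2 — v_17(15618427) = 5 (factor: 15618427 = (17^5 · 11); the sign does not affect v_p). Step 3 — |x − y|_17 = 17^{-5} = 1/1419857.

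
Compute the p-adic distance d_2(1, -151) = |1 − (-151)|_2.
d_2(1, -151) = 1/8

Step 1 — x − y = 1 − (-151) = 152. Step 2 — v_2(152) = 3 (factor: 152 = (2^3 · 19); the sign does not affect v_p). Step 3 — |x − y|_2 = 2^{-3} = 1/8.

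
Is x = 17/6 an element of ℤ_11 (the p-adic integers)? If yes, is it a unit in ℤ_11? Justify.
x ∈ ℤ_11^× (unit); v_11(x) = 0

ℤ_11 = {x ∈ ℚ_11 : v_11(x) ≥ 0} and ℤ_11^× = {x ∈ ℤ_11 : v_11(x) = 0}. Here v_11(17/6) = v_11(num) − v_11(den) = 0; compare against these criteria.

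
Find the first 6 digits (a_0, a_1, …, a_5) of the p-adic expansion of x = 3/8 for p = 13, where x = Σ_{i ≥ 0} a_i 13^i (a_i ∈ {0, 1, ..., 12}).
(a_0, …, a_5) = (2, 8, 1, 8, 1, 8)

v_13(3/8) = 0 (numerator and denominator both coprime to 13), so x ∈ ℤ_13^×. Compute digits iteratively via a_i = x_i mod 13, x_{i+1} = (x_i − a_i)/13, with x_0 = x:
  x_0 = 3/8;  a_0 = 2;  x_1 = (x_0 − 2)/13 = -1/8
  x_1 = -1/8;  a_1 = 8;  x_2 = (x_1 − 8)/13 = -5/8
  x_2 = -5/8;  a_2 = 1;  x_3 = (x_2 − 1)/13 = -1/8
  x_3 = -1/8;  a_3 = 8;  x_4 = (x_3 − 8)/13 = -5/8
  x_4 = -5/8;  a_4 = 1;  x_5 = (x_4 − 1)/13 = -1/8
  x_5 = -1/8;  a_5 = 8;  x_6 = (x_5 − 8)/13 = -5/8
Digits: (2, 8, 1, 8, 1, 8).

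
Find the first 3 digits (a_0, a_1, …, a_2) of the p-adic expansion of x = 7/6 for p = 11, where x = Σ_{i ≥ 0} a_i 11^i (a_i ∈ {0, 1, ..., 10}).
(a_0, …, a_2) = (3, 9, 1)

v_11(7/6) = 0 (numerator and denominator both coprime to 11), so x ∈ ℤ_11^×. Compute digits iteratively via a_i = x_i mod 11, x_{i+1} = (x_i − a_i)/11, with x_0 = x:
  x_0 = 7/6;  a_0 = 3;  x_1 = (x_0 − 3)/11 = -1/6
  x_1 = -1/6;  a_1 = 9;  x_2 = (x_1 − 9)/11 = -5/6
  x_2 = -5/6;  a_2 = 1;  x_3 = (x_2 − 1)/11 = -1/6
Digits: (3, 9, 1).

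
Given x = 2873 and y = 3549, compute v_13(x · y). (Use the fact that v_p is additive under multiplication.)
v_13(10196277) = 4

v_p(x) = 2 (factor: 2873 = 13^2 · 17); v_p(y) = 2 (factor: 3549 = 13^2 · 21). Additivity: v_p(xy) = v_p(x) + v_p(y) = 2 + 2 = 4. (Direct check: xy = 10196277 = 13^4 · (357).)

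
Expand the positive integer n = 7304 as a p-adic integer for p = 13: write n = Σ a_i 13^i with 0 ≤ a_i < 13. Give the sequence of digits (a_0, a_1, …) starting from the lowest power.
(a_0, a_1, …) = (11, 2, 4, 3)

Repeated division by 13 gives the digits low-to-high: 7304 = 11 + 2·13^1 + 4·13^2 + 3·13^3. Digit sequence: (11, 2, 4, 3).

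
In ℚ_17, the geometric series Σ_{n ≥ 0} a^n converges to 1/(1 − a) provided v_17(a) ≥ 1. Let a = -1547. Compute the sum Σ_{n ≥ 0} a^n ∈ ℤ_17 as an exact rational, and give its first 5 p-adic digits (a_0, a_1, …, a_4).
Σ a^n = 1/(1 − a) = 1/1548;  first 5 digits = (1, 11, 13, 15, 6)

v_17(a) = 1 ≥ 1, so the series converges in ℤ_17 to 1/(1 − a) = 1/(1 − (-1547)) = 1/1548. Expand this rational in ℤ_17: compute digits iteratively via d_i = x_i mod 17, x_{i+1} = (x_i − d_i)/17. The first 5 digits are (1, 11, 13, 15, 6).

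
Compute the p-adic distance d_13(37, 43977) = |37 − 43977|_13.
d_13(37, 43977) = 1/2197

Step 1 — x − y = 37 − 43977 = -43940. Step 2 — v_13(-43940) = 3 (factor: -43940 = −(13^3 · 20); the sign does not affect v_p). Step 3 — |x − y|_13 = 13^{-3} = 1/2197.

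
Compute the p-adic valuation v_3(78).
v_3(78) = 1

v_3(n) is the largest exponent k such that 3^k divides n. Factor out: 78 = 3^1 · 26. (Sign doesn't affect v_p.) So v_3(78) = 1.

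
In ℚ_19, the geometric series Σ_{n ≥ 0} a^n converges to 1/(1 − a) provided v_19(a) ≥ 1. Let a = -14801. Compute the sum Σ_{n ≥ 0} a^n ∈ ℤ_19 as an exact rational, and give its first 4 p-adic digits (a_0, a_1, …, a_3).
Σ a^n = 1/(1 − a) = 1/14802;  first 4 digits = (1, 0, 16, 16)

v_19(a) = 2 ≥ 1, so the series converges in ℤ_19 to 1/(1 − a) = 1/(1 − (-14801)) = 1/14802. Expand this rational in ℤ_19: compute digits iteratively via d_i = x_i mod 19, x_{i+1} = (x_i − d_i)/19. The first 4 digits are (1, 0, 16, 16).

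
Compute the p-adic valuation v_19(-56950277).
v_19(-56950277) = 5

v_19(n) is the largest exponent k such that 19^k divides n. Factor out: -56950277 = -19^5 · 23. (Sign doesn't affect v_p.) So v_19(-56950277) = 5.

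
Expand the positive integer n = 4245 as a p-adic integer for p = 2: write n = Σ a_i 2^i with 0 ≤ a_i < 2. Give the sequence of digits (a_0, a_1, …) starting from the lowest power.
(a_0, a_1, …) = (1, 0, 1, 0, 1, 0, 0, 1, 0, 0, 0, 0, 1)

Repeated division by 2 gives the digits low-to-high: 4245 = 1 + 1·2^2 + 1·2^4 + 1·2^7 + 1·2^12. Digit sequence: (1, 0, 1, 0, 1, 0, 0, 1, 0, 0, 0, 0, 1).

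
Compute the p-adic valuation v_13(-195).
v_13(-195) = 1

v_13(n) is the largest exponent k such that 13^k divides n. Factor out: -195 = -13^1 · 15. (Sign doesn't affect v_p.) So v_13(-195) = 1.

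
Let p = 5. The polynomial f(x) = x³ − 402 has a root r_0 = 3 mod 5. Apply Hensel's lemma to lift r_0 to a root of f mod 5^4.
r_3 = 503 (mod 625)

Hensel: r_{i+1} = r_i − f(r_i)/f′(r_i) mod 5^{i+2}, where f′(x) = 3x². Iterate:
  r_0 = 3 (mod 5)
  r_1 = 3 (mod 25)
  r_2 = 3 (mod 125)
  r_3 = 503 (mod 625)
Final: r = 503 with f(r) ≡ 0 mod 5^4.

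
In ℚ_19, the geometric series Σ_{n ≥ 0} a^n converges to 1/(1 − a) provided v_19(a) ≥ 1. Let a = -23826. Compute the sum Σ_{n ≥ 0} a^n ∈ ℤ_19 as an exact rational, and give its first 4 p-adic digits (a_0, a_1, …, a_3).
Σ a^n = 1/(1 − a) = 1/23827;  first 4 digits = (1, 0, 10, 15)

v_19(a) = 2 ≥ 1, so the series converges in ℤ_19 to 1/(1 − a) = 1/(1 − (-23826)) = 1/23827. Expand this rational in ℤ_19: compute digits iteratively via d_i = x_i mod 19, x_{i+1} = (x_i − d_i)/19. The first 4 digits are (1, 0, 10, 15).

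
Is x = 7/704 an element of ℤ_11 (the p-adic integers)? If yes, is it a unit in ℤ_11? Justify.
x ∉ ℤ_11 (v_11(x) = -1 < 0)

ℤ_11 = {x ∈ ℚ_11 : v_11(x) ≥ 0} and ℤ_11^× = {x ∈ ℤ_11 : v_11(x) = 0}. Here v_11(7/704) = v_11(num) − v_11(den) = -1; compare against these criteria.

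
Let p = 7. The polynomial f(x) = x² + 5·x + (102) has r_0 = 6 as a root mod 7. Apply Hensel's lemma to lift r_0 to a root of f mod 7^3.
r_2 = 195 (mod 343)

Hensel: r_{i+1} = r_i − f(r_i)·(f′(r_i))^{-1} mod 7^{i+2}, f′(x) = 2x + 5. Iterate:
  r_0 = 6 (mod 7)
  r_1 = 48 (mod 49)
  r_2 = 195 (mod 343)
Final: r = 195 satisfies f(r) ≡ 0 mod 7^3.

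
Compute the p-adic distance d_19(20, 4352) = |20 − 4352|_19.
d_19(20, 4352) = 1/361

Step 1 — x − y = 20 − 4352 = -4332. Step 2 — v_19(-4332) = 2 (factor: -4332 = −(19^2 · 12); the sign does not affect v_p). Step 3 — |x − y|_19 = 19^{-2} = 1/361.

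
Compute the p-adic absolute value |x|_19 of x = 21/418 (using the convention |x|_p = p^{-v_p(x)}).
|21/418|_19 = 19

Step 1 — compute v_19(x) by factoring powers of 19 out of the numerator and denominator: v_19(21/418) = -1. Step 2 — apply |x|_p = p^{-v_p(x)} = 19^{1} = 19.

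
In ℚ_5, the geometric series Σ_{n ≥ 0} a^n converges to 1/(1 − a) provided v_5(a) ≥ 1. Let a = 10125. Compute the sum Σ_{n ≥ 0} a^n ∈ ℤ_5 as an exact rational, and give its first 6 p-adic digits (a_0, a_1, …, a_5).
Σ a^n = 1/(1 − a) = -1/10124;  first 6 digits = (1, 0, 0, 1, 1, 3)

v_5(a) = 3 ≥ 1, so the series converges in ℤ_5 to 1/(1 − a) = 1/(1 − 10125) = -1/10124. Expand this rational in ℤ_5: compute digits iteratively via d_i = x_i mod 5, x_{i+1} = (x_i − d_i)/5. The first 6 digits are (1, 0, 0, 1, 1, 3).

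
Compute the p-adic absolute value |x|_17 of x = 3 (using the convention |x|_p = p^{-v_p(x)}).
|3|_17 = 1

Step 1 — compute v_17(x) by factoring powers of 17 out of the numerator and denominator: v_17(3) = 0. Step 2 — apply |x|_p = p^{-v_p(x)} = 17^{0} = 1.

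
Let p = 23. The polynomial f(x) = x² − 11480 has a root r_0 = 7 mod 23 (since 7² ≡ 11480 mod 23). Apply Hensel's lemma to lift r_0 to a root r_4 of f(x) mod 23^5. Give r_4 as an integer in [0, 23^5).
r_4 = 2705336 (mod 6436343)

Hensel's recurrence: r_{i+1} = r_i − f(r_i)·(f′(r_i))^{-1} mod 23^{i+2}, with f′(x) = 2x. Iterate:
  r_0 = 7 (mod 23)
  r_1 = 30 (mod 529)
  r_2 = 4262 (mod 12167)
  r_3 = 186767 (mod 279841)
  r_4 = 2705336 (mod 6436343)
Final: r_4 = 2705336, and one checks f(r_4) ≡ 0 mod 23^5.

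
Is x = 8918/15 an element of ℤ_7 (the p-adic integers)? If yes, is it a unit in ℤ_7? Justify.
x ∈ ℤ_7 but not a unit; v_7(x) = 3 > 0

ℤ_7 = {x ∈ ℚ_7 : v_7(x) ≥ 0} and ℤ_7^× = {x ∈ ℤ_7 : v_7(x) = 0}. Here v_7(8918/15) = v_7(num) − v_7(den) = 3; compare against these criteria.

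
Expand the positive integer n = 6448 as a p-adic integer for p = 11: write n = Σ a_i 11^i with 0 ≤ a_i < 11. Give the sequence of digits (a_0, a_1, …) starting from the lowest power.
(a_0, a_1, …) = (2, 3, 9, 4)

Repeated division by 11 gives the digits low-to-high: 6448 = 2 + 3·11^1 + 9·11^2 + 4·11^3. Digit sequence: (2, 3, 9, 4).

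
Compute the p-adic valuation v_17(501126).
v_17(501126) = 4

v_17(n) is the largest exponent k such that 17^k divides n. Factor out: 501126 = 17^4 · 6. (Sign doesn't affect v_p.) So v_17(501126) = 4.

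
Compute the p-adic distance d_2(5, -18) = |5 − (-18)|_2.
d_2(5, -18) = 1

Step 1 — x − y = 5 − (-18) = 23. Step 2 — v_2(23) = 0 (factor: 23 = (2^0 · 23); the sign does not affect v_p). Step 3 — |x − y|_2 = 2^{0} = 1.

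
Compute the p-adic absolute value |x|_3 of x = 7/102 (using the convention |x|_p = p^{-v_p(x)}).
|7/102|_3 = 3

Step 1 — compute v_3(x) by factoring powers of 3 out of the numerator and denominator: v_3(7/102) = -1. Step 2 — apply |x|_p = p^{-v_p(x)} = 3^{1} = 3.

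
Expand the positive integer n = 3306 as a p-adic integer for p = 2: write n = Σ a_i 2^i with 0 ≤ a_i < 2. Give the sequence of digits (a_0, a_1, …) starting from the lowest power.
(a_0, a_1, …) = (0, 1, 0, 1, 0, 1, 1, 1, 0, 0, 1, 1)

Repeated division by 2 gives the digits low-to-high: 3306 = 1·2^1 + 1·2^3 + 1·2^5 + 1·2^6 + 1·2^7 + 1·2^10 + 1·2^11. Digit sequence: (0, 1, 0, 1, 0, 1, 1, 1, 0, 0, 1, 1).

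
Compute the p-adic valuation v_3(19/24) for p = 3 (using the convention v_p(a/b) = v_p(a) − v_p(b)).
v_3(19/24) = -1

Factor powers of 3 from the numerator and denominator of the reduced fraction: 19 = 3^0 · 19 and 24 = 3^1 · 8. Apply v_p(a/b) = v_p(a) − v_p(b): v_3(19/24) = 0 − 1 = -1.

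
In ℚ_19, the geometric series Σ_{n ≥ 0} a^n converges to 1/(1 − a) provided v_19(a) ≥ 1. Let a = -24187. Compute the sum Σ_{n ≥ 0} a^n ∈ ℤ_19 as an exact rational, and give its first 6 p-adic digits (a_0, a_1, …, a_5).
Σ a^n = 1/(1 − a) = 1/24188;  first 6 digits = (1, 0, 9, 15, 4, 8)

v_19(a) = 2 ≥ 1, so the series converges in ℤ_19 to 1/(1 − a) = 1/(1 − (-24187)) = 1/24188. Expand this rational in ℤ_19: compute digits iteratively via d_i = x_i mod 19, x_{i+1} = (x_i − d_i)/19. The first 6 digits are (1, 0, 9, 15, 4, 8).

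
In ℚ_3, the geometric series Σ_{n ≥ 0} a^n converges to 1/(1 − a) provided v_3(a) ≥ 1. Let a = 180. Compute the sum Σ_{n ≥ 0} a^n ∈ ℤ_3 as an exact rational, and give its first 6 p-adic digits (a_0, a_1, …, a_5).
Σ a^n = 1/(1 − a) = -1/179;  first 6 digits = (1, 0, 2, 0, 0, 2)

v_3(a) = 2 ≥ 1, so the series converges in ℤ_3 to 1/(1 − a) = 1/(1 − 180) = -1/179. Expand this rational in ℤ_3: compute digits iteratively via d_i = x_i mod 3, x_{i+1} = (x_i − d_i)/3. The first 6 digits are (1, 0, 2, 0, 0, 2).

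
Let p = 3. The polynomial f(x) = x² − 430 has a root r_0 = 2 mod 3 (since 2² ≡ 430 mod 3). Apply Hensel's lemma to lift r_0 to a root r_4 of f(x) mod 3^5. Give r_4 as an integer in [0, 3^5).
r_4 = 167 (mod 243)

Hensel's recurrence: r_{i+1} = r_i − f(r_i)·(f′(r_i))^{-1} mod 3^{i+2}, with f′(x) = 2x. Iterate:
  r_0 = 2 (mod 3)
  r_1 = 5 (mod 9)
  r_2 = 5 (mod 27)
  r_3 = 5 (mod 81)
  r_4 = 167 (mod 243)
Final: r_4 = 167, and one checks f(r_4) ≡ 0 mod 3^5.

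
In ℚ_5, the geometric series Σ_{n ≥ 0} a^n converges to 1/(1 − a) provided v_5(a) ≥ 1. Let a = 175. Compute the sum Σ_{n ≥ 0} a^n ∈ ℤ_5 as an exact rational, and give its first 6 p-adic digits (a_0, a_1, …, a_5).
Σ a^n = 1/(1 − a) = -1/174;  first 6 digits = (1, 0, 2, 1, 4, 4)

v_5(a) = 2 ≥ 1, so the series converges in ℤ_5 to 1/(1 − a) = 1/(1 − 175) = -1/174. Expand this rational in ℤ_5: compute digits iteratively via d_i = x_i mod 5, x_{i+1} = (x_i − d_i)/5. The first 6 digits are (1, 0, 2, 1, 4, 4).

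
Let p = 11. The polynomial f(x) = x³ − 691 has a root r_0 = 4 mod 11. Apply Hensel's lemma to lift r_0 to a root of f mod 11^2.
r_1 = 70 (mod 121)

Hensel: r_{i+1} = r_i − f(r_i)/f′(r_i) mod 11^{i+2}, where f′(x) = 3x². Iterate:
  r_0 = 4 (mod 11)
  r_1 = 70 (mod 121)
Final: r = 70 with f(r) ≡ 0 mod 11^2.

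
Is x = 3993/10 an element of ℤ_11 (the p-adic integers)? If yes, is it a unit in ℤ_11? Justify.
x ∈ ℤ_11 but not a unit; v_11(x) = 3 > 0

ℤ_11 = {x ∈ ℚ_11 : v_11(x) ≥ 0} and ℤ_11^× = {x ∈ ℤ_11 : v_11(x) = 0}. Here v_11(3993/10) = v_11(num) − v_11(den) = 3; compare against these criteria.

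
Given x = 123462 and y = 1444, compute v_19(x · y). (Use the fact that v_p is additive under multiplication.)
v_19(178279128) = 5

v_p(x) = 3 (factor: 123462 = 19^3 · 18); v_p(y) = 2 (factor: 1444 = 19^2 · 4). Additivity: v_p(xy) = v_p(x) + v_p(y) = 3 + 2 = 5. (Direct check: xy = 178279128 = 19^5 · (72).)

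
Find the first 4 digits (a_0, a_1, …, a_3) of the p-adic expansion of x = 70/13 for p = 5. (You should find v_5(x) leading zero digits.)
(a_0, …, a_3) = (0, 3, 0, 3)

v_5(70/13) = 1, so a_0 = ... = a_0 = 0. Factor out: x = 5^1 · u with u = 14/13 a unit in ℤ_5. Expand u iteratively via a_{v+i} = u_i mod 5, u_{i+1} = (u_i − a_{v+i})/5:
  u_0 = 14/13;  a_1 = 3;  u_1 = (u_0 − 3)/5 = -5/13
  u_1 = -5/13;  a_2 = 0;  u_2 = (u_1 − 0)/5 = -1/13
  u_2 = -1/13;  a_3 = 3;  u_3 = (u_2 − 3)/5 = -8/13
Digits: (0, 3, 0, 3).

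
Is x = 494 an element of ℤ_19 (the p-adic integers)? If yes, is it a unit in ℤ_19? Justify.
x ∈ ℤ_19 but not a unit; v_19(x) = 1 > 0

ℤ_19 = {x ∈ ℚ_19 : v_19(x) ≥ 0} and ℤ_19^× = {x ∈ ℤ_19 : v_19(x) = 0}. Here v_19(494) = v_19(num) − v_19(den) = 1; compare against these criteria.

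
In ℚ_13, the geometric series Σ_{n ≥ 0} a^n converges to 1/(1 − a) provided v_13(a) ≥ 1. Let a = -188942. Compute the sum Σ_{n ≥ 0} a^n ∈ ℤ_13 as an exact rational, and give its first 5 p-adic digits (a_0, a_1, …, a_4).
Σ a^n = 1/(1 − a) = 1/188943;  first 5 digits = (1, 0, 0, 5, 6)

v_13(a) = 3 ≥ 1, so the series converges in ℤ_13 to 1/(1 − a) = 1/(1 − (-188942)) = 1/188943. Expand this rational in ℤ_13: compute digits iteratively via d_i = x_i mod 13, x_{i+1} = (x_i − d_i)/13. The first 5 digits are (1, 0, 0, 5, 6).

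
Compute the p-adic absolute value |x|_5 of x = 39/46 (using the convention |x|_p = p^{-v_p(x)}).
|39/46|_5 = 1

Step 1 — compute v_5(x) by factoring powers of 5 out of the numerator and denominator: v_5(39/46) = 0. Step 2 — apply |x|_p = p^{-v_p(x)} = 5^{0} = 1.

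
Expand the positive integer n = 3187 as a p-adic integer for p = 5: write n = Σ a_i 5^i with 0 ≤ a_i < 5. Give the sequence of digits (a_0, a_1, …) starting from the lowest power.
(a_0, a_1, …) = (2, 2, 2, 0, 0, 1)

Repeated division by 5 gives the digits low-to-high: 3187 = 2 + 2·5^1 + 2·5^2 + 1·5^5. Digit sequence: (2, 2, 2, 0, 0, 1).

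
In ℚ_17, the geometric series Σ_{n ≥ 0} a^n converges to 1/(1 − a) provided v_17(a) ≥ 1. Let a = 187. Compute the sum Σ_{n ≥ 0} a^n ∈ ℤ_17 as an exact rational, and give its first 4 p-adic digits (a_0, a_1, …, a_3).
Σ a^n = 1/(1 − a) = -1/186;  first 4 digits = (1, 11, 2, 12)

v_17(a) = 1 ≥ 1, so the series converges in ℤ_17 to 1/(1 − a) = 1/(1 − 187) = -1/186. Expand this rational in ℤ_17: compute digits iteratively via d_i = x_i mod 17, x_{i+1} = (x_i − d_i)/17. The first 4 digits are (1, 11, 2, 12).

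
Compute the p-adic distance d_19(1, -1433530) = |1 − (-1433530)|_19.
d_19(1, -1433530) = 1/130321

Step 1 — x − y = 1 − (-1433530) = 1433531. Step 2 — v_19(1433531) = 4 (factor: 1433531 = (19^4 · 11); the sign does not affect v_p). Step 3 — |x − y|_19 = 19^{-4} = 1/130321.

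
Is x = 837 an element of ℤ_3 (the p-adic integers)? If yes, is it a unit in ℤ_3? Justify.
x ∈ ℤ_3 but not a unit; v_3(x) = 3 > 0

ℤ_3 = {x ∈ ℚ_3 : v_3(x) ≥ 0} and ℤ_3^× = {x ∈ ℤ_3 : v_3(x) = 0}. Here v_3(837) = v_3(num) − v_3(den) = 3; compare against these criteria.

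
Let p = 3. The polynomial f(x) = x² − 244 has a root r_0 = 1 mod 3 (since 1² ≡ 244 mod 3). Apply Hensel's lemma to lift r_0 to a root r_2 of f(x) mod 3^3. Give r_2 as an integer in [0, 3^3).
r_2 = 1 (mod 27)

Hensel's recurrence: r_{i+1} = r_i − f(r_i)·(f′(r_i))^{-1} mod 3^{i+2}, with f′(x) = 2x. Iterate:
  r_0 = 1 (mod 3)
  r_1 = 1 (mod 9)
  r_2 = 1 (mod 27)
Final: r_2 = 1, and one checks f(r_2) ≡ 0 mod 3^3.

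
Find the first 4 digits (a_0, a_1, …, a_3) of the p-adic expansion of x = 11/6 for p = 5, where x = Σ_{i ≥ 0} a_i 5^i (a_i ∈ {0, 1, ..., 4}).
(a_0, …, a_3) = (1, 1, 4, 0)

v_5(11/6) = 0 (numerator and denominator both coprime to 5), so x ∈ ℤ_5^×. Compute digits iteratively via a_i = x_i mod 5, x_{i+1} = (x_i − a_i)/5, with x_0 = x:
  x_0 = 11/6;  a_0 = 1;  x_1 = (x_0 − 1)/5 = 1/6
  x_1 = 1/6;  a_1 = 1;  x_2 = (x_1 − 1)/5 = -1/6
  x_2 = -1/6;  a_2 = 4;  x_3 = (x_2 − 4)/5 = -5/6
  x_3 = -5/6;  a_3 = 0;  x_4 = (x_3 − 0)/5 = -1/6
Digits: (1, 1, 4, 0).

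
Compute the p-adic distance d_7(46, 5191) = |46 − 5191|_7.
d_7(46, 5191) = 1/343

Step 1 — x − y = 46 − 5191 = -5145. Step 2 — v_7(-5145) = 3 (factor: -5145 = −(7^3 · 15); the sign does not affect v_p). Step 3 — |x − y|_7 = 7^{-3} = 1/343.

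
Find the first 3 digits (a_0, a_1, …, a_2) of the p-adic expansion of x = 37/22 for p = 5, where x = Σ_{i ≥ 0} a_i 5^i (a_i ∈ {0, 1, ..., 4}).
(a_0, …, a_2) = (1, 4, 4)

v_5(37/22) = 0 (numerator and denominator both coprime to 5), so x ∈ ℤ_5^×. Compute digits iteratively via a_i = x_i mod 5, x_{i+1} = (x_i − a_i)/5, with x_0 = x:
  x_0 = 37/22;  a_0 = 1;  x_1 = (x_0 − 1)/5 = 3/22
  x_1 = 3/22;  a_1 = 4;  x_2 = (x_1 − 4)/5 = -17/22
  x_2 = -17/22;  a_2 = 4;  x_3 = (x_2 − 4)/5 = -21/22
Digits: (1, 4, 4).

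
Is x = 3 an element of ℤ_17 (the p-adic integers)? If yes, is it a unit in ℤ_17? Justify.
x ∈ ℤ_17^× (unit); v_17(x) = 0

ℤ_17 = {x ∈ ℚ_17 : v_17(x) ≥ 0} and ℤ_17^× = {x ∈ ℤ_17 : v_17(x) = 0}. Here v_17(3) = v_17(num) − v_17(den) = 0; compare against these criteria.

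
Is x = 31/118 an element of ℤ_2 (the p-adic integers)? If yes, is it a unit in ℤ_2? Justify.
x ∉ ℤ_2 (v_2(x) = -1 < 0)

ℤ_2 = {x ∈ ℚ_2 : v_2(x) ≥ 0} and ℤ_2^× = {x ∈ ℤ_2 : v_2(x) = 0}. Here v_2(31/118) = v_2(num) − v_2(den) = -1; compare against these criteria.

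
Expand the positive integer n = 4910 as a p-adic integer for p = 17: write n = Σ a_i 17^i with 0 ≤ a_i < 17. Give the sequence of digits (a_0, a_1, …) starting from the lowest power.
(a_0, a_1, …) = (14, 16, 16)

Repeated division by 17 gives the digits low-to-high: 4910 = 14 + 16·17^1 + 16·17^2. Digit sequence: (14, 16, 16).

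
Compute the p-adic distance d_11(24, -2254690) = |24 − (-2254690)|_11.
d_11(24, -2254690) = 1/161051

Step 1 — x − y = 24 − (-2254690) = 2254714. Step 2 — v_11(2254714) = 5 (factor: 2254714 = (11^5 · 14); the sign does not affect v_p). Step 3 — |x − y|_11 = 11^{-5} = 1/161051.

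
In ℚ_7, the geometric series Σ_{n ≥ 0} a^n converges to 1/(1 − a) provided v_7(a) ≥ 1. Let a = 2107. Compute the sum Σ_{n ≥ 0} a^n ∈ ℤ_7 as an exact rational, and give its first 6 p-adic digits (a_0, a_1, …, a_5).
Σ a^n = 1/(1 − a) = -1/2106;  first 6 digits = (1, 0, 1, 6, 1, 5)

v_7(a) = 2 ≥ 1, so the series converges in ℤ_7 to 1/(1 − a) = 1/(1 − 2107) = -1/2106. Expand this rational in ℤ_7: compute digits iteratively via d_i = x_i mod 7, x_{i+1} = (x_i − d_i)/7. The first 6 digits are (1, 0, 1, 6, 1, 5).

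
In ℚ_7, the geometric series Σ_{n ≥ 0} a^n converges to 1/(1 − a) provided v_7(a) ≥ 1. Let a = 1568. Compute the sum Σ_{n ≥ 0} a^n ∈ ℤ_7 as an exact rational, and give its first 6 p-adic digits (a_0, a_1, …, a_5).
Σ a^n = 1/(1 − a) = -1/1567;  first 6 digits = (1, 0, 4, 4, 2, 6)

v_7(a) = 2 ≥ 1, so the series converges in ℤ_7 to 1/(1 − a) = 1/(1 − 1568) = -1/1567. Expand this rational in ℤ_7: compute digits iteratively via d_i = x_i mod 7, x_{i+1} = (x_i − d_i)/7. The first 6 digits are (1, 0, 4, 4, 2, 6).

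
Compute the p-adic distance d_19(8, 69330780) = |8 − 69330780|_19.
d_19(8, 69330780) = 1/2476099

Step 1 — x − y = 8 − 69330780 = -69330772. Step 2 — v_19(-69330772) = 5 (factor: -69330772 = −(19^5 · 28); the sign does not affect v_p). Step 3 — |x − y|_19 = 19^{-5} = 1/2476099.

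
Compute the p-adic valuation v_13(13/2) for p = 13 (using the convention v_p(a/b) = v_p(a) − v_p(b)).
v_13(13/2) = 1

Factor powers of 13 from the numerator and denominator of the reduced fraction: 13 = 13^1 · 1 and 2 = 13^0 · 2. Apply v_p(a/b) = v_p(a) − v_p(b): v_13(13/2) = 1 − 0 = 1.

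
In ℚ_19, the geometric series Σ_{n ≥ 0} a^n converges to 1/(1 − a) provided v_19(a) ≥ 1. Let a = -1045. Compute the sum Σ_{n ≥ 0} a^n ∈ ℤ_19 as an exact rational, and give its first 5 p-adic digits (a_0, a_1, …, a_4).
Σ a^n = 1/(1 − a) = 1/1046;  first 5 digits = (1, 2, 1, 15, 7)

v_19(a) = 1 ≥ 1, so the series converges in ℤ_19 to 1/(1 − a) = 1/(1 − (-1045)) = 1/1046. Expand this rational in ℤ_19: compute digits iteratively via d_i = x_i mod 19, x_{i+1} = (x_i − d_i)/19. The first 5 digits are (1, 2, 1, 15, 7).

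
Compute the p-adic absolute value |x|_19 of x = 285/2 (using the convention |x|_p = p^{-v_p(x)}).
|285/2|_19 = 1/19

Step 1 — compute v_19(x) by factoring powers of 19 out of the numerator and denominator: v_19(285/2) = 1. Step 2 — apply |x|_p = p^{-v_p(x)} = 19^{-1} = 1/19.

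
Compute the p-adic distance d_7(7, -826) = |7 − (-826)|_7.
d_7(7, -826) = 1/49

Step 1 — x − y = 7 − (-826) = 833. Step 2 — v_7(833) = 2 (factor: 833 = (7^2 · 17); the sign does not affect v_p). Step 3 — |x − y|_7 = 7^{-2} = 1/49.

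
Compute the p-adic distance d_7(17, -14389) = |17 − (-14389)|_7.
d_7(17, -14389) = 1/2401

Step 1 — x − y = 17 − (-14389) = 14406. Step 2 — v_7(14406) = 4 (factor: 14406 = (7^4 · 6); the sign does not affect v_p). Step 3 — |x − y|_7 = 7^{-4} = 1/2401.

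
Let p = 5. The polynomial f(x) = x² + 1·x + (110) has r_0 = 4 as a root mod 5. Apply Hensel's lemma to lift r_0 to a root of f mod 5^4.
r_3 = 459 (mod 625)

Hensel: r_{i+1} = r_i − f(r_i)·(f′(r_i))^{-1} mod 5^{i+2}, f′(x) = 2x + 1. Iterate:
  r_0 = 4 (mod 5)
  r_1 = 9 (mod 25)
  r_2 = 84 (mod 125)
  r_3 = 459 (mod 625)
Final: r = 459 satisfies f(r) ≡ 0 mod 5^4.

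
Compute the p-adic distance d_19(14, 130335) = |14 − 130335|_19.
d_19(14, 130335) = 1/130321

Step 1 — x − y = 14 − 130335 = -130321. Step 2 — v_19(-130321) = 4 (factor: -130321 = −(19^4 · 1); the sign does not affect v_p). Step 3 — |x − y|_19 = 19^{-4} = 1/130321.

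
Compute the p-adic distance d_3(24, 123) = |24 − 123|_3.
d_3(24, 123) = 1/9

Step 1 — x − y = 24 − 123 = -99. Step 2 — v_3(-99) = 2 (factor: -99 = −(3^2 · 11); the sign does not affect v_p). Step 3 — |x − y|_3 = 3^{-2} = 1/9.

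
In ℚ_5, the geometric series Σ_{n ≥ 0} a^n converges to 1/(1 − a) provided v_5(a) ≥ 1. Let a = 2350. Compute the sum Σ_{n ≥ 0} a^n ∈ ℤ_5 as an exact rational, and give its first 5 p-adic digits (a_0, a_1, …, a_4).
Σ a^n = 1/(1 − a) = -1/2349;  first 5 digits = (1, 0, 4, 3, 4)

v_5(a) = 2 ≥ 1, so the series converges in ℤ_5 to 1/(1 − a) = 1/(1 − 2350) = -1/2349. Expand this rational in ℤ_5: compute digits iteratively via d_i = x_i mod 5, x_{i+1} = (x_i − d_i)/5. The first 5 digits are (1, 0, 4, 3, 4).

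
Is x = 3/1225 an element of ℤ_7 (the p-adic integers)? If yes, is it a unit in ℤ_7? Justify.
x ∉ ℤ_7 (v_7(x) = -2 < 0)

ℤ_7 = {x ∈ ℚ_7 : v_7(x) ≥ 0} and ℤ_7^× = {x ∈ ℤ_7 : v_7(x) = 0}. Here v_7(3/1225) = v_7(num) − v_7(den) = -2; compare against these criteria.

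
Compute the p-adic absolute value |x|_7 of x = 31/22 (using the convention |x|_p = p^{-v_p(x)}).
|31/22|_7 = 1

Step 1 — compute v_7(x) by factoring powers of 7 out of the numerator and denominator: v_7(31/22) = 0. Step 2 — apply |x|_p = p^{-v_p(x)} = 7^{0} = 1.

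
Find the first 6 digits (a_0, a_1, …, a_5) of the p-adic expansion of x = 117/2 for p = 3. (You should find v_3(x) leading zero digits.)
(a_0, …, a_5) = (0, 0, 2, 0, 2, 1)

v_3(117/2) = 2, so a_0 = ... = a_1 = 0. Factor out: x = 3^2 · u with u = 13/2 a unit in ℤ_3. Expand u iteratively via a_{v+i} = u_i mod 3, u_{i+1} = (u_i − a_{v+i})/3:
  u_0 = 13/2;  a_2 = 2;  u_1 = (u_0 − 2)/3 = 3/2
  u_1 = 3/2;  a_3 = 0;  u_2 = (u_1 − 0)/3 = 1/2
  u_2 = 1/2;  a_4 = 2;  u_3 = (u_2 − 2)/3 = -1/2
  u_3 = -1/2;  a_5 = 1;  u_4 = (u_3 − 1)/3 = -1/2
Digits: (0, 0, 2, 0, 2, 1).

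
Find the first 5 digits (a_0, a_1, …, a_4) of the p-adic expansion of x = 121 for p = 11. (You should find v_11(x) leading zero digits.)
(a_0, …, a_4) = (0, 0, 1, 0, 0)

v_11(121) = 2, so a_0 = ... = a_1 = 0. Factor out: x = 11^2 · u with u = 1 a unit in ℤ_11. Expand u iteratively via a_{v+i} = u_i mod 11, u_{i+1} = (u_i − a_{v+i})/11:
  u_0 = 1;  a_2 = 1;  u_1 = (u_0 − 1)/11 = 0
  u_1 = 0;  a_3 = 0;  u_2 = (u_1 − 0)/11 = 0
  u_2 = 0;  a_4 = 0;  u_3 = (u_2 − 0)/11 = 0
Digits: (0, 0, 1, 0, 0).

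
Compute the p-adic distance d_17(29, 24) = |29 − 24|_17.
d_17(29, 24) = 1

Step 1 — x − y = 29 − 24 = 5. Step 2 — v_17(5) = 0 (factor: 5 = (17^0 · 5); the sign does not affect v_p). Step 3 — |x − y|_17 = 17^{0} = 1.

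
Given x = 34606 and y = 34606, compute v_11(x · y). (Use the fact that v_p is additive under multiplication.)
v_11(1197575236) = 6

v_p(x) = 3 (factor: 34606 = 11^3 · 26); v_p(y) = 3 (factor: 34606 = 11^3 · 26). Additivity: v_p(xy) = v_p(x) + v_p(y) = 3 + 3 = 6. (Direct check: xy = 1197575236 = 11^6 · (676).)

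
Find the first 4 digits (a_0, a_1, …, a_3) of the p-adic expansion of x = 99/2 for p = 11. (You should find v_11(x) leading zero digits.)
(a_0, …, a_3) = (0, 10, 5, 5)

v_11(99/2) = 1, so a_0 = ... = a_0 = 0. Factor out: x = 11^1 · u with u = 9/2 a unit in ℤ_11. Expand u iteratively via a_{v+i} = u_i mod 11, u_{i+1} = (u_i − a_{v+i})/11:
  u_0 = 9/2;  a_1 = 10;  u_1 = (u_0 − 10)/11 = -1/2
  u_1 = -1/2;  a_2 = 5;  u_2 = (u_1 − 5)/11 = -1/2
  u_2 = -1/2;  a_3 = 5;  u_3 = (u_2 − 5)/11 = -1/2
Digits: (0, 10, 5, 5).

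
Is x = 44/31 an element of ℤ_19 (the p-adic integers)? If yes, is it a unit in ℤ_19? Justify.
x ∈ ℤ_19^× (unit); v_19(x) = 0

ℤ_19 = {x ∈ ℚ_19 : v_19(x) ≥ 0} and ℤ_19^× = {x ∈ ℤ_19 : v_19(x) = 0}. Here v_19(44/31) = v_19(num) − v_19(den) = 0; compare against these criteria.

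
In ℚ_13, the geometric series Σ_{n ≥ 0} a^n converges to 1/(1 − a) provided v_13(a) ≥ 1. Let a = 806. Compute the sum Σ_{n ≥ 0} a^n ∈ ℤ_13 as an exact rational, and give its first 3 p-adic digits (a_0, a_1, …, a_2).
Σ a^n = 1/(1 − a) = -1/805;  first 3 digits = (1, 10, 0)

v_13(a) = 1 ≥ 1, so the series converges in ℤ_13 to 1/(1 − a) = 1/(1 − 806) = -1/805. Expand this rational in ℤ_13: compute digits iteratively via d_i = x_i mod 13, x_{i+1} = (x_i − d_i)/13. The first 3 digits are (1, 10, 0).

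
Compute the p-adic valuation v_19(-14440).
v_19(-14440) = 2

v_19(n) is the largest exponent k such that 19^k divides n. Factor out: -14440 = -19^2 · 40. (Sign doesn't affect v_p.) So v_19(-14440) = 2.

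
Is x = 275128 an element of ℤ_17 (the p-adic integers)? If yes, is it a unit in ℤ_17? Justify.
x ∈ ℤ_17 but not a unit; v_17(x) = 3 > 0

ℤ_17 = {x ∈ ℚ_17 : v_17(x) ≥ 0} and ℤ_17^× = {x ∈ ℤ_17 : v_17(x) = 0}. Here v_17(275128) = v_17(num) − v_17(den) = 3; compare against these criteria.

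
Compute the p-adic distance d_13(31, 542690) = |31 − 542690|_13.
d_13(31, 542690) = 1/28561

Step 1 — x − y = 31 − 542690 = -542659. Step 2 — v_13(-542659) = 4 (factor: -542659 = −(13^4 · 19); the sign does not affect v_p). Step 3 — |x − y|_13 = 13^{-4} = 1/28561.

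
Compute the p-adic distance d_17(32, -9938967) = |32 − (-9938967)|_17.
d_17(32, -9938967) = 1/1419857

Step 1 — x − y = 32 − (-9938967) = 9938999. Step 2 — v_17(9938999) = 5 (factor: 9938999 = (17^5 · 7); the sign does not affect v_p). Step 3 — |x − y|_17 = 17^{-5} = 1/1419857.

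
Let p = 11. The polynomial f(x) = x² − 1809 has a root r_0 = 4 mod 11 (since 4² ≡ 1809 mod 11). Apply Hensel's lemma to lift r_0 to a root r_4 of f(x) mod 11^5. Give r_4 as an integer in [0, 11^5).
r_4 = 158481 (mod 161051)

Hensel's recurrence: r_{i+1} = r_i − f(r_i)·(f′(r_i))^{-1} mod 11^{i+2}, with f′(x) = 2x. Iterate:
  r_0 = 4 (mod 11)
  r_1 = 92 (mod 121)
  r_2 = 92 (mod 1331)
  r_3 = 12071 (mod 14641)
  r_4 = 158481 (mod 161051)
Final: r_4 = 158481, and one checks f(r_4) ≡ 0 mod 11^5.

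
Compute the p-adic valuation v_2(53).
v_2(53) = 0

v_2(n) is the largest exponent k such that 2^k divides n. Factor out: 53 = 2^0 · 53. (Sign doesn't affect v_p.) So v_2(53) = 0.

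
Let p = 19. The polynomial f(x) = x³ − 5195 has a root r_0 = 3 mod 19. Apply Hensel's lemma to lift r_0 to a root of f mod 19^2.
r_1 = 288 (mod 361)

Hensel: r_{i+1} = r_i − f(r_i)/f′(r_i) mod 19^{i+2}, where f′(x) = 3x². Iterate:
  r_0 = 3 (mod 19)
  r_1 = 288 (mod 361)
Final: r = 288 with f(r) ≡ 0 mod 19^2.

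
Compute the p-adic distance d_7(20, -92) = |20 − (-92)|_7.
d_7(20, -92) = 1/7

Step 1 — x − y = 20 − (-92) = 112. Step 2 — v_7(112) = 1 (factor: 112 = (7^1 · 16); the sign does not affect v_p). Step 3 — |x − y|_7 = 7^{-1} = 1/7.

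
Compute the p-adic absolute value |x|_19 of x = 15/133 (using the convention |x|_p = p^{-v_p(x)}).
|15/133|_19 = 19

Step 1 — compute v_19(x) by factoring powers of 19 out of the numerator and denominator: v_19(15/133) = -1. Step 2 — apply |x|_p = p^{-v_p(x)} = 19^{1} = 19.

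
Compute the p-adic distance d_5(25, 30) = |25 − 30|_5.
d_5(25, 30) = 1/5

Step 1 — x − y = 25 − 30 = -5. Step 2 — v_5(-5) = 1 (factor: -5 = −(5^1 · 1); the sign does not affect v_p). Step 3 — |x − y|_5 = 5^{-1} = 1/5.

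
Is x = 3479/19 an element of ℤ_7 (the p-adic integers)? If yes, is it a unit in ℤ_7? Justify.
x ∈ ℤ_7 but not a unit; v_7(x) = 2 > 0

ℤ_7 = {x ∈ ℚ_7 : v_7(x) ≥ 0} and ℤ_7^× = {x ∈ ℤ_7 : v_7(x) = 0}. Here v_7(3479/19) = v_7(num) − v_7(den) = 2; compare against these criteria.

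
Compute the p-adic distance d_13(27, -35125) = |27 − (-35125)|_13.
d_13(27, -35125) = 1/2197

Step 1 — x − y = 27 − (-35125) = 35152. Step 2 — v_13(35152) = 3 (factor: 35152 = (13^3 · 16); the sign does not affect v_p). Step 3 — |x − y|_13 = 13^{-3} = 1/2197.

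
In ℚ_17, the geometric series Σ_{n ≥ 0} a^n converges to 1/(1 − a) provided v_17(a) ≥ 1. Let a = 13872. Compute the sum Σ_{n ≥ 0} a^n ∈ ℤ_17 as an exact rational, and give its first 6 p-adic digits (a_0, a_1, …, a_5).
Σ a^n = 1/(1 − a) = -1/13871;  first 6 digits = (1, 0, 14, 2, 9, 16)

v_17(a) = 2 ≥ 1, so the series converges in ℤ_17 to 1/(1 − a) = 1/(1 − 13872) = -1/13871. Expand this rational in ℤ_17: compute digits iteratively via d_i = x_i mod 17, x_{i+1} = (x_i − d_i)/17. The first 6 digits are (1, 0, 14, 2, 9, 16).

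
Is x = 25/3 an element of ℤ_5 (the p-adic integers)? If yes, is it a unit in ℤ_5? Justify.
x ∈ ℤ_5 but not a unit; v_5(x) = 2 > 0

ℤ_5 = {x ∈ ℚ_5 : v_5(x) ≥ 0} and ℤ_5^× = {x ∈ ℤ_5 : v_5(x) = 0}. Here v_5(25/3) = v_5(num) − v_5(den) = 2; compare against these criteria.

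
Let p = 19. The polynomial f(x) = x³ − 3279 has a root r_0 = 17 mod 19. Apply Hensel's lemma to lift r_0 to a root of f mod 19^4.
r_3 = 112212 (mod 130321)

Hensel: r_{i+1} = r_i − f(r_i)/f′(r_i) mod 19^{i+2}, where f′(x) = 3x². Iterate:
  r_0 = 17 (mod 19)
  r_1 = 302 (mod 361)
  r_2 = 2468 (mod 6859)
  r_3 = 112212 (mod 130321)
Final: r = 112212 with f(r) ≡ 0 mod 19^4.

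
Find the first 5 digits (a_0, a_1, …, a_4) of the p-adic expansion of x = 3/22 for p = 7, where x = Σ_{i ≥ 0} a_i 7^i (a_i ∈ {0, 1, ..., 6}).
(a_0, …, a_4) = (3, 5, 4, 6, 0)

v_7(3/22) = 0 (numerator and denominator both coprime to 7), so x ∈ ℤ_7^×. Compute digits iteratively via a_i = x_i mod 7, x_{i+1} = (x_i − a_i)/7, with x_0 = x:
  x_0 = 3/22;  a_0 = 3;  x_1 = (x_0 − 3)/7 = -9/22
  x_1 = -9/22;  a_1 = 5;  x_2 = (x_1 − 5)/7 = -17/22
  x_2 = -17/22;  a_2 = 4;  x_3 = (x_2 − 4)/7 = -15/22
  x_3 = -15/22;  a_3 = 6;  x_4 = (x_3 − 6)/7 = -21/22
  x_4 = -21/22;  a_4 = 0;  x_5 = (x_4 − 0)/7 = -3/22
Digits: (3, 5, 4, 6, 0).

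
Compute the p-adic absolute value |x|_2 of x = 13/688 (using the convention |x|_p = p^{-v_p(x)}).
|13/688|_2 = 16

Step 1 — compute v_2(x) by factoring powers of 2 out of the numerator and denominator: v_2(13/688) = -4. Step 2 — apply |x|_p = p^{-v_p(x)} = 2^{4} = 16.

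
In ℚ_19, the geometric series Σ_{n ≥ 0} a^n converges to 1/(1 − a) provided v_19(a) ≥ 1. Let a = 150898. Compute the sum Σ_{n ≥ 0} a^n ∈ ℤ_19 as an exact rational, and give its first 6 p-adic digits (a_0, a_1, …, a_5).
Σ a^n = 1/(1 − a) = -1/150897;  first 6 digits = (1, 0, 0, 3, 1, 0)

v_19(a) = 3 ≥ 1, so the series converges in ℤ_19 to 1/(1 − a) = 1/(1 − 150898) = -1/150897. Expand this rational in ℤ_19: compute digits iteratively via d_i = x_i mod 19, x_{i+1} = (x_i − d_i)/19. The first 6 digits are (1, 0, 0, 3, 1, 0).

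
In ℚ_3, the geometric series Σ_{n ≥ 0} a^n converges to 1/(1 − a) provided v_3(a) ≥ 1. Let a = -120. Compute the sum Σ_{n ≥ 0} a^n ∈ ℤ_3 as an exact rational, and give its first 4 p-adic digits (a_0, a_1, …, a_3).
Σ a^n = 1/(1 − a) = 1/121;  first 4 digits = (1, 2, 2, 2)

v_3(a) = 1 ≥ 1, so the series converges in ℤ_3 to 1/(1 − a) = 1/(1 − (-120)) = 1/121. Expand this rational in ℤ_3: compute digits iteratively via d_i = x_i mod 3, x_{i+1} = (x_i − d_i)/3. The first 4 digits are (1, 2, 2, 2).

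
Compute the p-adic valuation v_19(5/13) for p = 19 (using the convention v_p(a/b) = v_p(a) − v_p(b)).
v_19(5/13) = 0

Factor powers of 19 from the numerator and denominator of the reduced fraction: 5 = 19^0 · 5 and 13 = 19^0 · 13. Apply v_p(a/b) = v_p(a) − v_p(b): v_19(5/13) = 0 − 0 = 0.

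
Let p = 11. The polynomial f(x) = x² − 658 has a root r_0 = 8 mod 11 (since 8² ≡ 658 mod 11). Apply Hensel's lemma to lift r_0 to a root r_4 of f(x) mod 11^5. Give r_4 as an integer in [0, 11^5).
r_4 = 44437 (mod 161051)

Hensel's recurrence: r_{i+1} = r_i − f(r_i)·(f′(r_i))^{-1} mod 11^{i+2}, with f′(x) = 2x. Iterate:
  r_0 = 8 (mod 11)
  r_1 = 30 (mod 121)
  r_2 = 514 (mod 1331)
  r_3 = 514 (mod 14641)
  r_4 = 44437 (mod 161051)
Final: r_4 = 44437, and one checks f(r_4) ≡ 0 mod 11^5.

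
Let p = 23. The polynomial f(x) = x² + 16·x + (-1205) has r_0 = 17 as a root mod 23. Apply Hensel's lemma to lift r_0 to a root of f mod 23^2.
r_1 = 178 (mod 529)

Hensel: r_{i+1} = r_i − f(r_i)·(f′(r_i))^{-1} mod 23^{i+2}, f′(x) = 2x + 16. Iterate:
  r_0 = 17 (mod 23)
  r_1 = 178 (mod 529)
Final: r = 178 satisfies f(r) ≡ 0 mod 23^2.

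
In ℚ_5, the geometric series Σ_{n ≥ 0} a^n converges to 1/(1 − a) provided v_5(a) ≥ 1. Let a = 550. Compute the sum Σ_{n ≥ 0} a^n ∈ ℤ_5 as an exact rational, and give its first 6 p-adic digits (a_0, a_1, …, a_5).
Σ a^n = 1/(1 − a) = -1/549;  first 6 digits = (1, 0, 2, 4, 4, 1)

v_5(a) = 2 ≥ 1, so the series converges in ℤ_5 to 1/(1 − a) = 1/(1 − 550) = -1/549. Expand this rational in ℤ_5: compute digits iteratively via d_i = x_i mod 5, x_{i+1} = (x_i − d_i)/5. The first 6 digits are (1, 0, 2, 4, 4, 1).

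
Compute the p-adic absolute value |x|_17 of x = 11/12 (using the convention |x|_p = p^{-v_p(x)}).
|11/12|_17 = 1

Step 1 — compute v_17(x) by factoring powers of 17 out of the numerator and denominator: v_17(11/12) = 0. Step 2 — apply |x|_p = p^{-v_p(x)} = 17^{0} = 1.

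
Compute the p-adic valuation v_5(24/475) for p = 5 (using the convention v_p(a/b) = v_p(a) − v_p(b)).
v_5(24/475) = -2

Factor powers of 5 from the numerator and denominator of the reduced fraction: 24 = 5^0 · 24 and 475 = 5^2 · 19. Apply v_p(a/b) = v_p(a) − v_p(b): v_5(24/475) = 0 − 2 = -2.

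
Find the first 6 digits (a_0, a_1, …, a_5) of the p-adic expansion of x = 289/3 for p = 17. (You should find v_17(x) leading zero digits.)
(a_0, …, a_5) = (0, 0, 6, 11, 5, 11)

v_17(289/3) = 2, so a_0 = ... = a_1 = 0. Factor out: x = 17^2 · u with u = 1/3 a unit in ℤ_17. Expand u iteratively via a_{v+i} = u_i mod 17, u_{i+1} = (u_i − a_{v+i})/17:
  u_0 = 1/3;  a_2 = 6;  u_1 = (u_0 − 6)/17 = -1/3
  u_1 = -1/3;  a_3 = 11;  u_2 = (u_1 − 11)/17 = -2/3
  u_2 = -2/3;  a_4 = 5;  u_3 = (u_2 − 5)/17 = -1/3
  u_3 = -1/3;  a_5 = 11;  u_4 = (u_3 − 11)/17 = -2/3
Digits: (0, 0, 6, 11, 5, 11).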